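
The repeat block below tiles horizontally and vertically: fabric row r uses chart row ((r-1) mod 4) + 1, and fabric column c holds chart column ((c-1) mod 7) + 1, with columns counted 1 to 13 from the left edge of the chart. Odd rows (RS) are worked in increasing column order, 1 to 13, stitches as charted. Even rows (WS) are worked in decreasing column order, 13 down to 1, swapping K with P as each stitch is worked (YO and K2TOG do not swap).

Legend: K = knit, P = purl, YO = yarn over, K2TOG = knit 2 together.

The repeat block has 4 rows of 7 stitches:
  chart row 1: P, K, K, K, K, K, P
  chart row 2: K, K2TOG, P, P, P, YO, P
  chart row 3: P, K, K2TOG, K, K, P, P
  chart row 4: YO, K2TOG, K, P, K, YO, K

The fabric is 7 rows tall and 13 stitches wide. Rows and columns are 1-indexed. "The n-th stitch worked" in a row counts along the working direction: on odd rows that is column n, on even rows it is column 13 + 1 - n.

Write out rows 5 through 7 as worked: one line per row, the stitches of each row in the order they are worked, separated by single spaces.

Row 5: chart row 1, RS - tile across columns 1-13 and work as-is.
Row 6: chart row 2, WS - tiled (columns 1-13): K K2TOG P P P YO P K K2TOG P P P YO; work from column 13 back to 1 with K<->P swapped.
Row 7: chart row 3, RS - tile across columns 1-13 and work as-is.

Rows as worked:
P K K K K K P P K K K K K
YO K K K K2TOG P K YO K K K K2TOG P
P K K2TOG K K P P P K K2TOG K K P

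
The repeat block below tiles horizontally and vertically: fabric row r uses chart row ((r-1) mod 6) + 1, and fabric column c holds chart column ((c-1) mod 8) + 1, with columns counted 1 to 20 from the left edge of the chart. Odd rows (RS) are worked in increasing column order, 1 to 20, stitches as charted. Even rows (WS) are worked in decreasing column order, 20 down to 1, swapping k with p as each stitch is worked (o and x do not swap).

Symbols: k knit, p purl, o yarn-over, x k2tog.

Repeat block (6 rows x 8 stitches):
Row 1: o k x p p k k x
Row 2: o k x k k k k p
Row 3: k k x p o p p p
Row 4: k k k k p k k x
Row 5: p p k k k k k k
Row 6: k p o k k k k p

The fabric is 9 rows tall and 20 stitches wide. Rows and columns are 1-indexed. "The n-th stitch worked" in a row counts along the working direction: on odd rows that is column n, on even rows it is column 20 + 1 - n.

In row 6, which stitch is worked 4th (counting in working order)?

For row 6: chart row = ((6-1) mod 6) + 1 = 6; this is a WS (even) row.
Chart row 6 tiled across columns 1-20: k p o k k k k p k p o k k k k p k p o k
WS: work from column 20 back to column 1 (reverse the tiled row), swapping k<->p (o and x unchanged).
Row 6 as worked: p o k p k p p p p o k p k p p p p o k p
Counting 4 along the worked row gives p.

== STITCH ==
p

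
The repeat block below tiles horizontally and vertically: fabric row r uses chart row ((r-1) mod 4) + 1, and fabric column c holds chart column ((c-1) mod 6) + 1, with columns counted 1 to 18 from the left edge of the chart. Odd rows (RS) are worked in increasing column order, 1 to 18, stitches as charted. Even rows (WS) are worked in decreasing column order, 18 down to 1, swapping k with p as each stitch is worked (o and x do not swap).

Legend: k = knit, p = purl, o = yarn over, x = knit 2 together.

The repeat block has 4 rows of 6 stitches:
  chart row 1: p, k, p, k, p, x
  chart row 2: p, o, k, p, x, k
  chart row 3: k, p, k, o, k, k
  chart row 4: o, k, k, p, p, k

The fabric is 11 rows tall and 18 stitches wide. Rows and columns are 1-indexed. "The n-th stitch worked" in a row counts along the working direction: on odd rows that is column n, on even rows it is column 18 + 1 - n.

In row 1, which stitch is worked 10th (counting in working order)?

== STITCH ==
k

Derivation:
For row 1: chart row = ((1-1) mod 4) + 1 = 1; this is a RS (odd) row.
Chart row 1 tiled across columns 1-18: p k p k p x p k p k p x p k p k p x
RS row: no reversal, no swap; stitch n worked = column n.
Stitch 10 in working order -> k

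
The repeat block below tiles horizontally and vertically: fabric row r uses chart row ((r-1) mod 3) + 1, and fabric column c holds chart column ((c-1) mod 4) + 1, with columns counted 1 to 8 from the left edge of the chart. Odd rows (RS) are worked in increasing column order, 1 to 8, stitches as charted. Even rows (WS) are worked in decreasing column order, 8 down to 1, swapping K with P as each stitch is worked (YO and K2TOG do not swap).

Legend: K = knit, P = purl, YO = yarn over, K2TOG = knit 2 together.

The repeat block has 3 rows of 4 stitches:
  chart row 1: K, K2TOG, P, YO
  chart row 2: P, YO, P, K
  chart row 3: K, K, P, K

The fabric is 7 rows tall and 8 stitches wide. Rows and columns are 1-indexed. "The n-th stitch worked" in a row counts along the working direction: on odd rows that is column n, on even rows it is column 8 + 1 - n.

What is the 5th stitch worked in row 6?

Row 6: (6-1) mod 3 = 2, so use chart row 3. Even row -> WS.
Chart row 3 tiled across columns 1-8: K K P K K K P K
WS row: flip the tiled sequence (start at column 8) and apply K<->P; YO and K2TOG stay.
Row 6 as worked: P K P P P K P P
The 5th stitch worked is P.

Stitch:
P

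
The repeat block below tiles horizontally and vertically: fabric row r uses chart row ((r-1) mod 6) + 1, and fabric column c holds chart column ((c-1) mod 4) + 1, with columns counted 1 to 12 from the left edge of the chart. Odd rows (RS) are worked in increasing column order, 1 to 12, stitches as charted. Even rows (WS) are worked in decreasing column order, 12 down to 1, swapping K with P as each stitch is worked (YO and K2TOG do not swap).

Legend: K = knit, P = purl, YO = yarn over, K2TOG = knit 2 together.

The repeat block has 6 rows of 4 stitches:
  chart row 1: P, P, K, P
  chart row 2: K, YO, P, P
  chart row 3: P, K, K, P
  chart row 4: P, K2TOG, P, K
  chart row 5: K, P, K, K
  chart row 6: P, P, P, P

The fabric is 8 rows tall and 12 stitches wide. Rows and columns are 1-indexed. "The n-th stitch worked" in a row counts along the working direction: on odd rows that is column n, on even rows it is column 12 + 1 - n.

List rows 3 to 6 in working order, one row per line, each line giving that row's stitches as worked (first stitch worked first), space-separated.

Rows as worked:
P K K P P K K P P K K P
P K K2TOG K P K K2TOG K P K K2TOG K
K P K K K P K K K P K K
K K K K K K K K K K K K

Derivation:
Row 3: chart row 3, RS - tile across columns 1-12 and work as-is.
Row 4: chart row 4, WS - tiled (columns 1-12): P K2TOG P K P K2TOG P K P K2TOG P K; work from column 12 back to 1 with K<->P swapped.
Row 5: chart row 5, RS - tile across columns 1-12 and work as-is.
Row 6: chart row 6, WS - tiled (columns 1-12): P P P P P P P P P P P P; work from column 12 back to 1 with K<->P swapped.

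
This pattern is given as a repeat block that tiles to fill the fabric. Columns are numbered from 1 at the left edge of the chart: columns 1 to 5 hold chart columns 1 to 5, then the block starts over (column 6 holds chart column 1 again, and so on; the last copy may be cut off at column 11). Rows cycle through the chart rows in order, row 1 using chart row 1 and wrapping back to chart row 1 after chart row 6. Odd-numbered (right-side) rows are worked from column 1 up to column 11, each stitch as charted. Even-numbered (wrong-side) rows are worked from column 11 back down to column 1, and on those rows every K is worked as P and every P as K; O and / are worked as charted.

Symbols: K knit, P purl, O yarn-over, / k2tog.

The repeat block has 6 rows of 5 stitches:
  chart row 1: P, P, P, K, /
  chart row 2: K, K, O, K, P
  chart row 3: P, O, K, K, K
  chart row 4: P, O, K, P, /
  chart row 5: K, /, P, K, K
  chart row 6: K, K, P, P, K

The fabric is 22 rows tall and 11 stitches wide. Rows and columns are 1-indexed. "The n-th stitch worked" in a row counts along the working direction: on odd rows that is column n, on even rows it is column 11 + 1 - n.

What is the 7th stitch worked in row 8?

Result:
K

Derivation:
For row 8: chart row = ((8-1) mod 6) + 1 = 2; this is a WS (even) row.
Chart row 2 tiled across columns 1-11: K K O K P K K O K P K
Wrong side: read the tiled row from column 11 down to 1 and exchange K with P (leave O, /).
Row 8 as worked: P K P O P P K P O P P
The 7th stitch worked is K.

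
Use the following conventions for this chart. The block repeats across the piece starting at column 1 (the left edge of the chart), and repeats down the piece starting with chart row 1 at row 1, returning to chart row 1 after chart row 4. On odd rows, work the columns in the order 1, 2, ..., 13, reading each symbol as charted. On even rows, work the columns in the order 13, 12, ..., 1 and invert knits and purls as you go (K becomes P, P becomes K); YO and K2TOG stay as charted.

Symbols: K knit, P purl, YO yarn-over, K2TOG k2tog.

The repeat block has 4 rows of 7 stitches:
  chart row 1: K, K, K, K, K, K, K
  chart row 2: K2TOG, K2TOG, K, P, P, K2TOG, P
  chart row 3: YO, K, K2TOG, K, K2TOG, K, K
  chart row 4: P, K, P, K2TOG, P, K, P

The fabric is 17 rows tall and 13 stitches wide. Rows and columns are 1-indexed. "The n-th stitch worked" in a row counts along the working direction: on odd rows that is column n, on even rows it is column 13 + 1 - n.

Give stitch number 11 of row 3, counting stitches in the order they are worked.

== STITCH ==
K

Derivation:
Row 3 uses chart row ((3-1) mod 4)+1 = 3. Row 3 is odd, so RS.
Chart row 3 tiled across columns 1-13: YO K K2TOG K K2TOG K K YO K K2TOG K K2TOG K
Right side: take the tiled row as-is (worked left to right from column 1).
Stitch 11 in working order -> K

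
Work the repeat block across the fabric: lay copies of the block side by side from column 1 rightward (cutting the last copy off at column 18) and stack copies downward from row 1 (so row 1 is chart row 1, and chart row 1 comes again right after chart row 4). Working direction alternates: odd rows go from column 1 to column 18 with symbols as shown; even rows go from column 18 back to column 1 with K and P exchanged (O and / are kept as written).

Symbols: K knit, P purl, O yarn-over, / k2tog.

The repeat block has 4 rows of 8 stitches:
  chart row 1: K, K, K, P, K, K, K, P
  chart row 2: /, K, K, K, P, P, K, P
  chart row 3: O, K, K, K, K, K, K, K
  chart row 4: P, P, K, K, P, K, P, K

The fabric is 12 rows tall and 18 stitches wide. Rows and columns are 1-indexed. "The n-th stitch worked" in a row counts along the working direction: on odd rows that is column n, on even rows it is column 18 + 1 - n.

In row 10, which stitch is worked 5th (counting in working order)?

Stitch:
K

Derivation:
Row 10: (10-1) mod 4 = 1, so use chart row 2. Even row -> WS.
Chart row 2 tiled across columns 1-18: / K K K P P K P / K K K P P K P / K
Wrong side: read the tiled row from column 18 down to 1 and exchange K with P (leave O, /).
Row 10 as worked: P / K P K K P P P / K P K K P P P /
Counting 5 along the worked row gives K.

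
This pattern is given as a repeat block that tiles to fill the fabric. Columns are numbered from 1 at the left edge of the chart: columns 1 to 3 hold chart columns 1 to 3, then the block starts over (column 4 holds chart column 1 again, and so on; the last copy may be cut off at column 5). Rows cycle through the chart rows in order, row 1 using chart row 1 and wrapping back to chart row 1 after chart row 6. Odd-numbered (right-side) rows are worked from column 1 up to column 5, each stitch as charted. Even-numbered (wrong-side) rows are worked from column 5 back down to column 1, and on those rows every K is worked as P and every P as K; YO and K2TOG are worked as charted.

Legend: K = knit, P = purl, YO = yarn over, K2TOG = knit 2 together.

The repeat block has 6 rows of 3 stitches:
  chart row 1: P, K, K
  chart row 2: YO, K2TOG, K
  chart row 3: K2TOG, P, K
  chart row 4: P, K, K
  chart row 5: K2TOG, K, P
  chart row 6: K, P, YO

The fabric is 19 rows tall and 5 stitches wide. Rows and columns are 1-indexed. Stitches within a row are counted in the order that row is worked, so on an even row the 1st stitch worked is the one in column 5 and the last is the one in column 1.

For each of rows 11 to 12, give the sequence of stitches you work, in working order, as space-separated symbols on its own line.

Row 11: chart row 5, RS - tile across columns 1-5 and work as-is.
Row 12: chart row 6, WS - tiled (columns 1-5): K P YO K P; work from column 5 back to 1 with K<->P swapped.

Result:
K2TOG K P K2TOG K
K P YO K P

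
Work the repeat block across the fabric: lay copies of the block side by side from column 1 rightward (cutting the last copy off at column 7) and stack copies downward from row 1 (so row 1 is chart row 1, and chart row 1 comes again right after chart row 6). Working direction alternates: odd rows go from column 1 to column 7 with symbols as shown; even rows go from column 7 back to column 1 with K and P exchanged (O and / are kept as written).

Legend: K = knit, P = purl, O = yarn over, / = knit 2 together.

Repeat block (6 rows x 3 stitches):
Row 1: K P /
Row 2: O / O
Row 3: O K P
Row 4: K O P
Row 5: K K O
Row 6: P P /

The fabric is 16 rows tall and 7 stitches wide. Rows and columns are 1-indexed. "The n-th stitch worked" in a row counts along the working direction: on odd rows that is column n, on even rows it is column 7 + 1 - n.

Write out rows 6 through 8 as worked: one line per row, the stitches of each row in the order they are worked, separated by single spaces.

== ROWS AS WORKED ==
K / K K / K K
K P / K P / K
O O / O O / O

Derivation:
Row 6: chart row 6, WS - tiled (columns 1-7): P P / P P / P; work from column 7 back to 1 with K<->P swapped.
Row 7: chart row 1, RS - tile across columns 1-7 and work as-is.
Row 8: chart row 2, WS - tiled (columns 1-7): O / O O / O O; work from column 7 back to 1 with K<->P swapped.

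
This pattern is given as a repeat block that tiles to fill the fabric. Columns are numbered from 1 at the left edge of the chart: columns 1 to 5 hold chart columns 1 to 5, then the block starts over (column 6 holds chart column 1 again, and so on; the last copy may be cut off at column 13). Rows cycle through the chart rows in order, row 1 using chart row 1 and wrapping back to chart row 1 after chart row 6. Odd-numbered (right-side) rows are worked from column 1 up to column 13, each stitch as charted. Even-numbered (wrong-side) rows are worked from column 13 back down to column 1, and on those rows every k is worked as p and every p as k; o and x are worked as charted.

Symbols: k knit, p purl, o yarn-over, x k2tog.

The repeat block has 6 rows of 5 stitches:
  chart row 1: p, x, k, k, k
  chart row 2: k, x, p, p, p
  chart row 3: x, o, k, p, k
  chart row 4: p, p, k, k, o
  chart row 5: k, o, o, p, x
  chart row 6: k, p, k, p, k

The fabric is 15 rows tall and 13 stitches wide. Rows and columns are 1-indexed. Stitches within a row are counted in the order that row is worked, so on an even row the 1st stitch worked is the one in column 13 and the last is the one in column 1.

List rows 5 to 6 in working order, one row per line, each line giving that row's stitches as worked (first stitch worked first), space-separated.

Row 5: chart row 5, RS - tile across columns 1-13 and work as-is.
Row 6: chart row 6, WS - tiled (columns 1-13): k p k p k k p k p k k p k; work from column 13 back to 1 with k<->p swapped.

== ROWS AS WORKED ==
k o o p x k o o p x k o o
p k p p k p k p p k p k p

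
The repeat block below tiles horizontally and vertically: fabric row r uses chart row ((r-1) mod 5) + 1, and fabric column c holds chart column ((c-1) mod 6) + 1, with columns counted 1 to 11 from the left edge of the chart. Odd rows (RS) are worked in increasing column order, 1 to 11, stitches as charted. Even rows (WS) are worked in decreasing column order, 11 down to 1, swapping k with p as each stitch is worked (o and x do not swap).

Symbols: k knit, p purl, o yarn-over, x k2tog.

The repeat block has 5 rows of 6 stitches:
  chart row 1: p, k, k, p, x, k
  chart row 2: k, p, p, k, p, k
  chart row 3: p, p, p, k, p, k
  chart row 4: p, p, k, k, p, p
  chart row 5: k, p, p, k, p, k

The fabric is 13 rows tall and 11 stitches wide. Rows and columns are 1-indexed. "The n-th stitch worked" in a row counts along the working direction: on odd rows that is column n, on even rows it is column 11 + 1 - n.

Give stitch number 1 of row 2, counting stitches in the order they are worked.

Row 2 uses chart row ((2-1) mod 5)+1 = 2. Row 2 is even, so WS.
Chart row 2 tiled across columns 1-11: k p p k p k k p p k p
WS: work from column 11 back to column 1 (reverse the tiled row), swapping k<->p (o and x unchanged).
Row 2 as worked: k p k k p p k p k k p
Counting 1 along the worked row gives k.

Stitch:
k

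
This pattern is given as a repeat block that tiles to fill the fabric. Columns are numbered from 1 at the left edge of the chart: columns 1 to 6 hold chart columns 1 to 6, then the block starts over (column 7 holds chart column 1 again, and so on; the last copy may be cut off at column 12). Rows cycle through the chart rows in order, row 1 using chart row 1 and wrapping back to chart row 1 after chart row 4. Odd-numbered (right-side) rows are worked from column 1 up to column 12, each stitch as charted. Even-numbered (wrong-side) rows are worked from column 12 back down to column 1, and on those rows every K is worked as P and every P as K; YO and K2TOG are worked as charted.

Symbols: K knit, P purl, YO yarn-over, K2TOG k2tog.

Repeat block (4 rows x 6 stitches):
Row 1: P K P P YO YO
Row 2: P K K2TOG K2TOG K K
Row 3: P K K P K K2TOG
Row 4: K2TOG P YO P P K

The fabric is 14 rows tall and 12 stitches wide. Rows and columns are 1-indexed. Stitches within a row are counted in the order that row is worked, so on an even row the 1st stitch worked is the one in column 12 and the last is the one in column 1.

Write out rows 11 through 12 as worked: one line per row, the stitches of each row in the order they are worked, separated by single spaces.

Result:
P K K P K K2TOG P K K P K K2TOG
P K K YO K K2TOG P K K YO K K2TOG

Derivation:
Row 11: chart row 3, RS - tile across columns 1-12 and work as-is.
Row 12: chart row 4, WS - tiled (columns 1-12): K2TOG P YO P P K K2TOG P YO P P K; work from column 12 back to 1 with K<->P swapped.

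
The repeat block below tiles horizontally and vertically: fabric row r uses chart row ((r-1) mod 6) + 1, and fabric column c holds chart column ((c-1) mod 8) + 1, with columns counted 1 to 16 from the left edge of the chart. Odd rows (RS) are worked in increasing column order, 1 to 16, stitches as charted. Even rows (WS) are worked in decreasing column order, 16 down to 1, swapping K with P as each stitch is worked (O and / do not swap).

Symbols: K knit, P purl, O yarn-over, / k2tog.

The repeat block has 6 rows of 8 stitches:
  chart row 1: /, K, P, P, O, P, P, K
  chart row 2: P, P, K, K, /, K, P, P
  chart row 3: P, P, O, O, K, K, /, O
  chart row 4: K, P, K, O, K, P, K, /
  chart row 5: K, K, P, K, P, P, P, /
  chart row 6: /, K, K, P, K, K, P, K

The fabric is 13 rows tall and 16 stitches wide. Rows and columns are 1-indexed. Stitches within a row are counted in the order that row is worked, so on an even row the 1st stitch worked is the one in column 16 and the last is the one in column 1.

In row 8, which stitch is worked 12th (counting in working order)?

Row 8 uses chart row ((8-1) mod 6)+1 = 2. Row 8 is even, so WS.
Chart row 2 tiled across columns 1-16: P P K K / K P P P P K K / K P P
WS: work from column 16 back to column 1 (reverse the tiled row), swapping K<->P (O and / unchanged).
Row 8 as worked: K K P / P P K K K K P / P P K K
The 12th stitch worked is /.

== STITCH ==
/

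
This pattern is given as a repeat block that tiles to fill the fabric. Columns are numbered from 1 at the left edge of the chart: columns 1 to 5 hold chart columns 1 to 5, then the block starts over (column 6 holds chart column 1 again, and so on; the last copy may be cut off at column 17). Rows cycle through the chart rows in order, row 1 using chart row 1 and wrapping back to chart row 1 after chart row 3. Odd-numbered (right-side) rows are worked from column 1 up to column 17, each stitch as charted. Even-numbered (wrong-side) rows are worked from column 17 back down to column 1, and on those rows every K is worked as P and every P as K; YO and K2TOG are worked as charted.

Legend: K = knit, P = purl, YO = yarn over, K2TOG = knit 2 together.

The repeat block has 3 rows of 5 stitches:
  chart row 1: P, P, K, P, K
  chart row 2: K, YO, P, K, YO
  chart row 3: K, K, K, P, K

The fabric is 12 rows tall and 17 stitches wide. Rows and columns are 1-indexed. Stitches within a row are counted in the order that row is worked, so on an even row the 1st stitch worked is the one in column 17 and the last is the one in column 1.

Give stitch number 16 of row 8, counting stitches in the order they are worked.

== STITCH ==
YO

Derivation:
Row 8 uses chart row ((8-1) mod 3)+1 = 2. Row 8 is even, so WS.
Chart row 2 tiled across columns 1-17: K YO P K YO K YO P K YO K YO P K YO K YO
Wrong side: read the tiled row from column 17 down to 1 and exchange K with P (leave YO, K2TOG).
Row 8 as worked: YO P YO P K YO P YO P K YO P YO P K YO P
Stitch 16 in working order -> YO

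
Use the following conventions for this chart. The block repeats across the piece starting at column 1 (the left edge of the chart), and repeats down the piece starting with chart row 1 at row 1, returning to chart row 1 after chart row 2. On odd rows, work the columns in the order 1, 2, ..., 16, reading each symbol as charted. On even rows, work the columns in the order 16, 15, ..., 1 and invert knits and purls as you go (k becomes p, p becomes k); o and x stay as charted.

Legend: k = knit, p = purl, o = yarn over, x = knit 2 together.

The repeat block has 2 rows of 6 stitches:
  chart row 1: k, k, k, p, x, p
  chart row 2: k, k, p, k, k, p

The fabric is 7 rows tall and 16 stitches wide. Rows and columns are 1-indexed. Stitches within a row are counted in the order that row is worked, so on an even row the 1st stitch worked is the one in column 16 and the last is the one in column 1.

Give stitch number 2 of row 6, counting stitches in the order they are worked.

Result:
k

Derivation:
For row 6: chart row = ((6-1) mod 2) + 1 = 2; this is a WS (even) row.
Chart row 2 tiled across columns 1-16: k k p k k p k k p k k p k k p k
WS: work from column 16 back to column 1 (reverse the tiled row), swapping k<->p (o and x unchanged).
Row 6 as worked: p k p p k p p k p p k p p k p p
Counting 2 along the worked row gives k.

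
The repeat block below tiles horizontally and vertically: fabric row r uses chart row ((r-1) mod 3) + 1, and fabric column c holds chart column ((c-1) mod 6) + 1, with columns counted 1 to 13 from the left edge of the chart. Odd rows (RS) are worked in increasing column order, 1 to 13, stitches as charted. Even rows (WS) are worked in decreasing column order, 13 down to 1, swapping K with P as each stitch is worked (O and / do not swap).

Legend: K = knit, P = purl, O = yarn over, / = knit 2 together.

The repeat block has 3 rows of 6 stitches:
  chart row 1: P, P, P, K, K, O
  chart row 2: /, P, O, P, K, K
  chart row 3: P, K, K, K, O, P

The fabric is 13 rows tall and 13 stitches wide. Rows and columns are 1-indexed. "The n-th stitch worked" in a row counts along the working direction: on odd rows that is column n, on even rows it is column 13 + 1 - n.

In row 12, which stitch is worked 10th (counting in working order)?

Row 12: (12-1) mod 3 = 2, so use chart row 3. Even row -> WS.
Chart row 3 tiled across columns 1-13: P K K K O P P K K K O P P
Wrong side: read the tiled row from column 13 down to 1 and exchange K with P (leave O, /).
Row 12 as worked: K K O P P P K K O P P P K
The 10th stitch worked is P.

Stitch:
P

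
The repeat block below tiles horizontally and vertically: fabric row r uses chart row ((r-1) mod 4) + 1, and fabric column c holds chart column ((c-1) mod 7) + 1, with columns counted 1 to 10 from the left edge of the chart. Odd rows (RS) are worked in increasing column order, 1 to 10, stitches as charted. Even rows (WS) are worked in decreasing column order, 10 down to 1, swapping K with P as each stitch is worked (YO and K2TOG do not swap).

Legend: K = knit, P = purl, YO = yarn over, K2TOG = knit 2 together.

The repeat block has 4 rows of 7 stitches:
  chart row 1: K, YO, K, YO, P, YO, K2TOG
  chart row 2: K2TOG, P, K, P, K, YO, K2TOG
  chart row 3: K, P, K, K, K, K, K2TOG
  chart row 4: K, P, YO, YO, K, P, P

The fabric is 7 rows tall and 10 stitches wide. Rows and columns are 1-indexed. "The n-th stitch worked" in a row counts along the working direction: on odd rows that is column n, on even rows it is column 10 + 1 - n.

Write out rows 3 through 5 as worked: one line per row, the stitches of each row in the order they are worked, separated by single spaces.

Row 3: chart row 3, RS - tile across columns 1-10 and work as-is.
Row 4: chart row 4, WS - tiled (columns 1-10): K P YO YO K P P K P YO; work from column 10 back to 1 with K<->P swapped.
Row 5: chart row 1, RS - tile across columns 1-10 and work as-is.

== ROWS AS WORKED ==
K P K K K K K2TOG K P K
YO K P K K P YO YO K P
K YO K YO P YO K2TOG K YO K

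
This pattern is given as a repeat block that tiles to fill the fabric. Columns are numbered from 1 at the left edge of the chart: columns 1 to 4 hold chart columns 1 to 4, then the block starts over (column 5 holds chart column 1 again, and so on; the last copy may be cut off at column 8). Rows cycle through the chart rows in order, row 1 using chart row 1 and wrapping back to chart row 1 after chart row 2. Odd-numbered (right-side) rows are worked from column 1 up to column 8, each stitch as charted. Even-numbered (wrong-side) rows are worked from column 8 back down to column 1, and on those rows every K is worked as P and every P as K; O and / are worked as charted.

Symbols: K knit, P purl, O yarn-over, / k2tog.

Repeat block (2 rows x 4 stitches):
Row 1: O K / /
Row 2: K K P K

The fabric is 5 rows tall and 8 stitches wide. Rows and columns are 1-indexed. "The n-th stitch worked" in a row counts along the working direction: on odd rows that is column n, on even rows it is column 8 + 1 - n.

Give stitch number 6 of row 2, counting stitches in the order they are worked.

Row 2: (2-1) mod 2 = 1, so use chart row 2. Even row -> WS.
Chart row 2 tiled across columns 1-8: K K P K K K P K
WS: work from column 8 back to column 1 (reverse the tiled row), swapping K<->P (O and / unchanged).
Row 2 as worked: P K P P P K P P
The 6th stitch worked is K.

== STITCH ==
K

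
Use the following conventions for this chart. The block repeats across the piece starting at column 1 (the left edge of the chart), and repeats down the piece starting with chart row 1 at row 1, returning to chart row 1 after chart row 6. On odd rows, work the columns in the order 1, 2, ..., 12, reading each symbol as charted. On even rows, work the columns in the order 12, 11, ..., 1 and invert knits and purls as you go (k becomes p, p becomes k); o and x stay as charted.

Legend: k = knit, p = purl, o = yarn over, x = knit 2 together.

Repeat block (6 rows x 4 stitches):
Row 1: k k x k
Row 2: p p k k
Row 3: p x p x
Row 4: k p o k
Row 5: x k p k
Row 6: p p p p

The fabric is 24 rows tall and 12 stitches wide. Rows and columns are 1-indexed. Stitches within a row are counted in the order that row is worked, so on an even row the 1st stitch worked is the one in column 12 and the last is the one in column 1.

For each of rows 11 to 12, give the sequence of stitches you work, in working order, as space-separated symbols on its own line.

== ROWS AS WORKED ==
x k p k x k p k x k p k
k k k k k k k k k k k k

Derivation:
Row 11: chart row 5, RS - tile across columns 1-12 and work as-is.
Row 12: chart row 6, WS - tiled (columns 1-12): p p p p p p p p p p p p; work from column 12 back to 1 with k<->p swapped.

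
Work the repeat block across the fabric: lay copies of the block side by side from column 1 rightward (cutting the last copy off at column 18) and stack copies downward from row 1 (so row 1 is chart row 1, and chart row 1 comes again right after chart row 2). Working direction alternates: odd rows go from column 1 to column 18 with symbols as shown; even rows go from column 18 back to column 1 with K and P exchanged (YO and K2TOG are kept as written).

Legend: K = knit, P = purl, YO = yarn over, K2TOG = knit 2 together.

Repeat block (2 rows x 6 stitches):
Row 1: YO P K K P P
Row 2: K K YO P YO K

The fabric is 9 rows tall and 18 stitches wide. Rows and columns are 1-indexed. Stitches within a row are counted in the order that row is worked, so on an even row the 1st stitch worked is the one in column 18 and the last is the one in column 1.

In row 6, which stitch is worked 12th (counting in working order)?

== STITCH ==
P

Derivation:
For row 6: chart row = ((6-1) mod 2) + 1 = 2; this is a WS (even) row.
Chart row 2 tiled across columns 1-18: K K YO P YO K K K YO P YO K K K YO P YO K
WS: work from column 18 back to column 1 (reverse the tiled row), swapping K<->P (YO and K2TOG unchanged).
Row 6 as worked: P YO K YO P P P YO K YO P P P YO K YO P P
Counting 12 along the worked row gives P.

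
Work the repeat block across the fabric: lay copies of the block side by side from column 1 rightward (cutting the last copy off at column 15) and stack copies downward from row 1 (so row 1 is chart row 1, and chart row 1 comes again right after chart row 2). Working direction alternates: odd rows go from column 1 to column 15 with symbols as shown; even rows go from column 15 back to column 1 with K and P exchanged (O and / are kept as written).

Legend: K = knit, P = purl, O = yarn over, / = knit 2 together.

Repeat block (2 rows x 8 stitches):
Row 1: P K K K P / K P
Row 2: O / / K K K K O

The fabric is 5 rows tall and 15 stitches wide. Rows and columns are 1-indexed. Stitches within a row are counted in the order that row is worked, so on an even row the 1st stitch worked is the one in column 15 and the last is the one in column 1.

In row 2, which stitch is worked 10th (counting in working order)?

Result:
P

Derivation:
Row 2: (2-1) mod 2 = 1, so use chart row 2. Even row -> WS.
Chart row 2 tiled across columns 1-15: O / / K K K K O O / / K K K K
WS row: flip the tiled sequence (start at column 15) and apply K<->P; O and / stay.
Row 2 as worked: P P P P / / O O P P P P / / O
Counting 10 along the worked row gives P.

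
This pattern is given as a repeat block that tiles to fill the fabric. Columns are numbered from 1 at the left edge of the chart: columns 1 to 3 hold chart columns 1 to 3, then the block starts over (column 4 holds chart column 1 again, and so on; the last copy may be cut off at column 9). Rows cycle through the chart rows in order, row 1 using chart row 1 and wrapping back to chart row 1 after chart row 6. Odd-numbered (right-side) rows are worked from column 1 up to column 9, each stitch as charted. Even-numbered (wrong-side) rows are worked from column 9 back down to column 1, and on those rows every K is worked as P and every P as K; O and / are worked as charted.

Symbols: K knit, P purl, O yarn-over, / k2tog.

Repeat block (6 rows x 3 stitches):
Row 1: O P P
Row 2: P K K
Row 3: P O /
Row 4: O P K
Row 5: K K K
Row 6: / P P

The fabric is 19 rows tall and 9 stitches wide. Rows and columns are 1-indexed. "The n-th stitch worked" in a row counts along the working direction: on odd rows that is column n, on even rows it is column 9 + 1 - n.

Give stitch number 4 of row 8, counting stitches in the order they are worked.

== STITCH ==
P

Derivation:
Row 8 uses chart row ((8-1) mod 6)+1 = 2. Row 8 is even, so WS.
Chart row 2 tiled across columns 1-9: P K K P K K P K K
Wrong side: read the tiled row from column 9 down to 1 and exchange K with P (leave O, /).
Row 8 as worked: P P K P P K P P K
Stitch 4 in working order -> P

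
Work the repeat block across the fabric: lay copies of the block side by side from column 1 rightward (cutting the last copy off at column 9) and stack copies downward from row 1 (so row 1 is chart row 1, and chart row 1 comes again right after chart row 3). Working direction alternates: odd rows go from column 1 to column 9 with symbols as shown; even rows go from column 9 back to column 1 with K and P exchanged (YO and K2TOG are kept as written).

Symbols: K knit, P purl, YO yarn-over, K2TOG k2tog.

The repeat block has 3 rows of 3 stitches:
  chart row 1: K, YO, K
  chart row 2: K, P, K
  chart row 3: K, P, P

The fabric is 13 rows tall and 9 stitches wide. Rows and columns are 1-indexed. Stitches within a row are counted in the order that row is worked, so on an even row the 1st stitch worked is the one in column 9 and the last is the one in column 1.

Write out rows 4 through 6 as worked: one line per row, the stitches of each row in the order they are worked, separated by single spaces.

Result:
P YO P P YO P P YO P
K P K K P K K P K
K K P K K P K K P

Derivation:
Row 4: chart row 1, WS - tiled (columns 1-9): K YO K K YO K K YO K; work from column 9 back to 1 with K<->P swapped.
Row 5: chart row 2, RS - tile across columns 1-9 and work as-is.
Row 6: chart row 3, WS - tiled (columns 1-9): K P P K P P K P P; work from column 9 back to 1 with K<->P swapped.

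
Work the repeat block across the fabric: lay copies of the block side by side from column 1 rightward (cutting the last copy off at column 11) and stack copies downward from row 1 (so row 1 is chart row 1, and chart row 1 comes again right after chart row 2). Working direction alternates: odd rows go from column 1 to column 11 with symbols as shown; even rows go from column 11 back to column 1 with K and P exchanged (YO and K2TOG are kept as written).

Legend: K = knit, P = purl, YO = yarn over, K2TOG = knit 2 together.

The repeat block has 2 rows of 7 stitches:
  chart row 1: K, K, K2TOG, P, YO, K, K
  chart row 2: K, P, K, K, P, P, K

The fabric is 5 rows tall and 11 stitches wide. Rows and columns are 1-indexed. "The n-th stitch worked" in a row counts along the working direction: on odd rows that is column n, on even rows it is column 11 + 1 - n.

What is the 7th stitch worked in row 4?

Row 4 uses chart row ((4-1) mod 2)+1 = 2. Row 4 is even, so WS.
Chart row 2 tiled across columns 1-11: K P K K P P K K P K K
Wrong side: read the tiled row from column 11 down to 1 and exchange K with P (leave YO, K2TOG).
Row 4 as worked: P P K P P K K P P K P
The 7th stitch worked is K.

Stitch:
K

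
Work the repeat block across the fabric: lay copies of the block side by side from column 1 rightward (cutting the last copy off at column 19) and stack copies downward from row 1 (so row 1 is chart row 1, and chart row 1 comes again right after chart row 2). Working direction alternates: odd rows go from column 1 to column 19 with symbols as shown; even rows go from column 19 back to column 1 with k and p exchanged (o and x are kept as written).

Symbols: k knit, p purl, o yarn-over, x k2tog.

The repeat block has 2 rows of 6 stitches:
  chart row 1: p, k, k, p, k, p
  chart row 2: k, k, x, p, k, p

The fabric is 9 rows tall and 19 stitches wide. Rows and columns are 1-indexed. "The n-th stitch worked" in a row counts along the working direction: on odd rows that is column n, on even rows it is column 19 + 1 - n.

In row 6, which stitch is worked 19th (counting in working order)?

Result:
p

Derivation:
Row 6: (6-1) mod 2 = 1, so use chart row 2. Even row -> WS.
Chart row 2 tiled across columns 1-19: k k x p k p k k x p k p k k x p k p k
WS: work from column 19 back to column 1 (reverse the tiled row), swapping k<->p (o and x unchanged).
Row 6 as worked: p k p k x p p k p k x p p k p k x p p
Counting 19 along the worked row gives p.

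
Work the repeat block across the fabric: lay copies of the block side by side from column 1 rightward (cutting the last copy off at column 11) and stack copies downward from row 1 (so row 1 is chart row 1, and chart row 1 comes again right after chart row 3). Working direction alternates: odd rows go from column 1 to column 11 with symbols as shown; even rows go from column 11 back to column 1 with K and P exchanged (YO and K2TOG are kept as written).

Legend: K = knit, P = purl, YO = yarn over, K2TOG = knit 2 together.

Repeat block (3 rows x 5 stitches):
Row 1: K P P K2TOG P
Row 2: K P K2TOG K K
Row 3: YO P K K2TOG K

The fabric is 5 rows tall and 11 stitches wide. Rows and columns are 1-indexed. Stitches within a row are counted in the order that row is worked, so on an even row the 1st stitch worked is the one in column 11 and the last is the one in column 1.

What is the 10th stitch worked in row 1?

For row 1: chart row = ((1-1) mod 3) + 1 = 1; this is a RS (odd) row.
Chart row 1 tiled across columns 1-11: K P P K2TOG P K P P K2TOG P K
RS row: no reversal, no swap; stitch n worked = column n.
Stitch 10 in working order -> P

Stitch:
P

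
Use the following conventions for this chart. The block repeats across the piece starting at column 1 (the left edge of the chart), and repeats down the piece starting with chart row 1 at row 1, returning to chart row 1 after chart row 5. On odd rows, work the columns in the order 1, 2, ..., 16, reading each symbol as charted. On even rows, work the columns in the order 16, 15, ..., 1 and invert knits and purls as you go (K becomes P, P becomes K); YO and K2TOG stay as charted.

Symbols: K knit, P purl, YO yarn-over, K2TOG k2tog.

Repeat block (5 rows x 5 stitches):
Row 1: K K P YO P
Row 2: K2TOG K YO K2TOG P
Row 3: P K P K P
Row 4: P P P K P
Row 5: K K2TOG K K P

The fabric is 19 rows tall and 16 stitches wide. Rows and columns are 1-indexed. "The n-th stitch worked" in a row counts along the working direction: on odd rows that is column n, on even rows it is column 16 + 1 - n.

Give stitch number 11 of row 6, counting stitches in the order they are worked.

Result:
P

Derivation:
For row 6: chart row = ((6-1) mod 5) + 1 = 1; this is a WS (even) row.
Chart row 1 tiled across columns 1-16: K K P YO P K K P YO P K K P YO P K
Wrong side: read the tiled row from column 16 down to 1 and exchange K with P (leave YO, K2TOG).
Row 6 as worked: P K YO K P P K YO K P P K YO K P P
Stitch 11 in working order -> P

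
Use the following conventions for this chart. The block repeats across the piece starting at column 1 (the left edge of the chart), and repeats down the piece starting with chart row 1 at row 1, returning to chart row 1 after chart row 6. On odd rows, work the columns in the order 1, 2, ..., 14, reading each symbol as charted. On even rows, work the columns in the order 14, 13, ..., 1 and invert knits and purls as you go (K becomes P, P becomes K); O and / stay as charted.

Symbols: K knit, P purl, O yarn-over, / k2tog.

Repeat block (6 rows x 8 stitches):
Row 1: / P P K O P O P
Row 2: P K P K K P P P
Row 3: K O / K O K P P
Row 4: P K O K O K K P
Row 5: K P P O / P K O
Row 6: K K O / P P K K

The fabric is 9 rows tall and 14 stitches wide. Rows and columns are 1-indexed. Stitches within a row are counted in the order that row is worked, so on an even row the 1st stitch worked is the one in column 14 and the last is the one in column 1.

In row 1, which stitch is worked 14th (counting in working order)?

For row 1: chart row = ((1-1) mod 6) + 1 = 1; this is a RS (odd) row.
Chart row 1 tiled across columns 1-14: / P P K O P O P / P P K O P
Right side: take the tiled row as-is (worked left to right from column 1).
Stitch 14 in working order -> P

Result:
P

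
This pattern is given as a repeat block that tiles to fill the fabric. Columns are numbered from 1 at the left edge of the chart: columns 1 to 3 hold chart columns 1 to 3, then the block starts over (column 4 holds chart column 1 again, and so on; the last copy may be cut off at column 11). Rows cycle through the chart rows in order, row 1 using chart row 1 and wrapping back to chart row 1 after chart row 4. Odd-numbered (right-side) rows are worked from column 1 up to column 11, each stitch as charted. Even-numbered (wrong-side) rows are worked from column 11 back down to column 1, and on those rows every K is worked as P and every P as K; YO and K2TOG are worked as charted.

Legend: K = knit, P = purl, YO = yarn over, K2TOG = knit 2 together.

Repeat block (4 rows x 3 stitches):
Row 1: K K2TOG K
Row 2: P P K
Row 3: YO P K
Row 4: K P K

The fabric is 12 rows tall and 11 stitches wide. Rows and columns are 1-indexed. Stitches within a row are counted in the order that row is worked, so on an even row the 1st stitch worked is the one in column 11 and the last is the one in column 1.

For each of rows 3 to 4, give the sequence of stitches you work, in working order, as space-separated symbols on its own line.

Result:
YO P K YO P K YO P K YO P
K P P K P P K P P K P

Derivation:
Row 3: chart row 3, RS - tile across columns 1-11 and work as-is.
Row 4: chart row 4, WS - tiled (columns 1-11): K P K K P K K P K K P; work from column 11 back to 1 with K<->P swapped.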